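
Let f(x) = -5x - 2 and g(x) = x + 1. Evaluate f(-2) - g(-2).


f(-2) = 8
g(-2) = -1
Difference = 9

9


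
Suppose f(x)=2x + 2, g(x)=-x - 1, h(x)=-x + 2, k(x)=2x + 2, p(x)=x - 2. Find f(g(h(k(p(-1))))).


-12


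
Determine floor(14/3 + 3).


14/3 = 4.6667
4.6667 + 3 = 7.6667
floor(7.6667) = 7

7


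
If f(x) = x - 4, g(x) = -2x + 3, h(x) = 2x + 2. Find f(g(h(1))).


h(1) = 4
g(4) = -5
f(-5) = -9

-9


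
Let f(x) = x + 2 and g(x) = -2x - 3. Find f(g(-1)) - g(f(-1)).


6


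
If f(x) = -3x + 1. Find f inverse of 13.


Solve -3x + 1 = 13
x = (13 - 1) / (-3) = -4

-4


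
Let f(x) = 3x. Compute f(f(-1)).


-9


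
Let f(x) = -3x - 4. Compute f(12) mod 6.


f(12) = -40
-40 mod 6 = 2

2


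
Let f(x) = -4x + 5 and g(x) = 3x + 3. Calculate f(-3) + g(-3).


f(-3) = 17
g(-3) = -6
Sum = 11

11


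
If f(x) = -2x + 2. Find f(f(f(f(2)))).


f(2) = -2
f(-2) = 6
f(6) = -10
f(-10) = 22

22


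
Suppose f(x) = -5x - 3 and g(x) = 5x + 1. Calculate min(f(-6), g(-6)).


-29


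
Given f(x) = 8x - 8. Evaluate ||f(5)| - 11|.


f(5) = 32
|32| = 32
|32 - 11| = 21

21


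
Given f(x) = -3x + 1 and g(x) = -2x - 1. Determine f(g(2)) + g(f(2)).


25


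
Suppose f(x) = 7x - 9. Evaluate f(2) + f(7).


f(2) = 5
f(7) = 40
Sum = 45

45


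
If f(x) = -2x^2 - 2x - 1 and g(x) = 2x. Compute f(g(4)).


-145


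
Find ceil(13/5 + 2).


13/5 = 2.6
2.6 + 2 = 4.6
ceil(4.6) = 5

5


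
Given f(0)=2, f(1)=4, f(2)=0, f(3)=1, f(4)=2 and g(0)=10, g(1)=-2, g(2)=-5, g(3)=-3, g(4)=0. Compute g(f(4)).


f(4) = 2
g(2) = -5

-5


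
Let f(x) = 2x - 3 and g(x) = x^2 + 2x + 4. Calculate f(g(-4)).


g(-4) = 12
f(12) = 21

21


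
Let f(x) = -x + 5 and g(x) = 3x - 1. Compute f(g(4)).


g(4) = 11
f(11) = -6

-6


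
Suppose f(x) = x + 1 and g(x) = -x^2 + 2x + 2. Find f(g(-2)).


-5


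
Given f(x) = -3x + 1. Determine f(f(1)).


f(1) = -2
f(-2) = 7

7


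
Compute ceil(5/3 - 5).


-3


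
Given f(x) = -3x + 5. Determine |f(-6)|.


f(-6) = 23
|23| = 23

23


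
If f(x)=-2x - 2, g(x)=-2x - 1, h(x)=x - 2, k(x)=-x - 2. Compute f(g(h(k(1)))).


k(1) = -3
h(-3) = -5
g(-5) = 9
f(9) = -20

-20


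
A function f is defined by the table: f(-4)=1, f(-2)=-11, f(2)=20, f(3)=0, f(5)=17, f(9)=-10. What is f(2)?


Reading from the table at x = 2

20


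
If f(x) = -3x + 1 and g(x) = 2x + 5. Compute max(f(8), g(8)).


f(8) = -23
g(8) = 21
max = 21

21


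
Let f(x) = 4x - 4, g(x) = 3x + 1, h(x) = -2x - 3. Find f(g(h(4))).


h(4) = -11
g(-11) = -32
f(-32) = -132

-132


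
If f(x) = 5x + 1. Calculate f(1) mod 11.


f(1) = 6
6 mod 11 = 6

6


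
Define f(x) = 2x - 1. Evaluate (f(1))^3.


f(1) = 1
(1)^3 = 1

1


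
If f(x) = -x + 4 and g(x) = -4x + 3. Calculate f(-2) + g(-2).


17


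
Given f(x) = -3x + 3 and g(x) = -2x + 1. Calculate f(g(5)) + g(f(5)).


f(g(5)) = 30
g(f(5)) = 25
Sum = 55

55


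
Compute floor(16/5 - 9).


16/5 = 3.2
3.2 - 9 = -5.8
floor(-5.8) = -6

-6


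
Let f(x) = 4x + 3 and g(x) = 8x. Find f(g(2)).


67


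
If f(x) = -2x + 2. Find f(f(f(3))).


f(3) = -4
f(-4) = 10
f(10) = -18

-18


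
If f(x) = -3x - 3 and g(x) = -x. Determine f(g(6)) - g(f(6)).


f(g(6)) = 15
g(f(6)) = 21
Difference = -6

-6


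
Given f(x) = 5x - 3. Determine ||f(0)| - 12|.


f(0) = -3
|-3| = 3
|3 - 12| = 9

9


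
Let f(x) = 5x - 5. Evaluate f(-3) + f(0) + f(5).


f(-3) = -20
f(0) = -5
f(5) = 20
Sum = -5

-5


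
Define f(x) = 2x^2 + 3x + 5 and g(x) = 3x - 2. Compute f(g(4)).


g(4) = 10
f(10) = 2*(10)^2 + 3*(10) + 5 = 235

235


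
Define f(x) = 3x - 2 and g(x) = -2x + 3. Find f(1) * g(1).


1


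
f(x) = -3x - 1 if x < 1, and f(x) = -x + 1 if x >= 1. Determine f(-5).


-5 satisfies x < 1
f(-5) = 14

14


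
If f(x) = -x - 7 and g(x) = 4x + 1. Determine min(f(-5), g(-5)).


f(-5) = -2
g(-5) = -19
min = -19

-19


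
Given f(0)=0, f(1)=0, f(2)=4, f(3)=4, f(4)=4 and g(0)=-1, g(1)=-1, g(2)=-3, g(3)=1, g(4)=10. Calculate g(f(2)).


10


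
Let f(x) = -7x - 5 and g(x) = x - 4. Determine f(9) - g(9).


f(9) = -68
g(9) = 5
Difference = -73

-73


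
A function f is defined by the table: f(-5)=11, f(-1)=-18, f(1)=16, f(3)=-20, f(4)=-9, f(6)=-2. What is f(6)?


Reading from the table at x = 6

-2


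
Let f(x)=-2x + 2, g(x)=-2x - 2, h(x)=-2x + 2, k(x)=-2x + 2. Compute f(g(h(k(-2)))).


k(-2) = 6
h(6) = -10
g(-10) = 18
f(18) = -34

-34


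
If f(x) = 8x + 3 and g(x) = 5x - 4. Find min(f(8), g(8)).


f(8) = 67
g(8) = 36
min = 36

36


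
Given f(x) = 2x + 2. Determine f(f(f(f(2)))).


f(2) = 6
f(6) = 14
f(14) = 30
f(30) = 62

62


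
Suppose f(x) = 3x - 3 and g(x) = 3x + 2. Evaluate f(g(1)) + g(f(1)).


14


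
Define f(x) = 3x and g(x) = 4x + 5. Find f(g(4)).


63


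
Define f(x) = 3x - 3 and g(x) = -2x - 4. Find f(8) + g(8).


f(8) = 21
g(8) = -20
Sum = 1

1


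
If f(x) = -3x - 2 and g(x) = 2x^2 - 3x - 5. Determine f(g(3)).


g(3) = 4
f(4) = -14

-14


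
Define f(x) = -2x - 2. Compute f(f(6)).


f(6) = -14
f(-14) = 26

26


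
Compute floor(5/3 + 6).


5/3 = 1.6667
1.6667 + 6 = 7.6667
floor(7.6667) = 7

7


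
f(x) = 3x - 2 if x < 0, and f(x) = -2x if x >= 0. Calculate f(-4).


-4 satisfies x < 0
f(-4) = -14

-14


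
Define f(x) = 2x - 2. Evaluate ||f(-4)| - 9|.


f(-4) = -10
|-10| = 10
|10 - 9| = 1

1


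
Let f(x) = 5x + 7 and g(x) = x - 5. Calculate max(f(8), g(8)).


f(8) = 47
g(8) = 3
max = 47

47


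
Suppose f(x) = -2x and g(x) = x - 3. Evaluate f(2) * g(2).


f(2) = -4
g(2) = -1
Product = 4

4


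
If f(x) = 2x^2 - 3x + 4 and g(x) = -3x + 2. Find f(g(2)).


48


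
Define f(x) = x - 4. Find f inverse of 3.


Solve x - 4 = 3
x = (3 + 4) / 1 = 7

7


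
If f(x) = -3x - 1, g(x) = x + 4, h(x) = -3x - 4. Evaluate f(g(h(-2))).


h(-2) = 2
g(2) = 6
f(6) = -19

-19


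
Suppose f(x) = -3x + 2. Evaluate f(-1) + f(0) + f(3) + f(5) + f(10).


f(-1) = 5
f(0) = 2
f(3) = -7
f(5) = -13
f(10) = -28
Sum = -41

-41


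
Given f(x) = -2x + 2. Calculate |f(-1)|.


f(-1) = 4
|4| = 4

4


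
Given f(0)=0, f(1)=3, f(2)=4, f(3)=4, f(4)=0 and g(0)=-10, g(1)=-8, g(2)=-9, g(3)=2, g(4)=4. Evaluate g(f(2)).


4


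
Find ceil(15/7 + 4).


15/7 = 2.1429
2.1429 + 4 = 6.1429
ceil(6.1429) = 7

7


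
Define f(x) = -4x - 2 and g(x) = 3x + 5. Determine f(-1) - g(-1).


f(-1) = 2
g(-1) = 2
Difference = 0

0


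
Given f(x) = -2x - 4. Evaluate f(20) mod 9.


f(20) = -44
-44 mod 9 = 1

1


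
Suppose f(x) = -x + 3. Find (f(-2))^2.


f(-2) = 5
(5)^2 = 25

25


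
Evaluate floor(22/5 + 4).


22/5 = 4.4
4.4 + 4 = 8.4
floor(8.4) = 8

8


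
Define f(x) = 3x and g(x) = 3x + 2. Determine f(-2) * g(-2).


f(-2) = -6
g(-2) = -4
Product = 24

24


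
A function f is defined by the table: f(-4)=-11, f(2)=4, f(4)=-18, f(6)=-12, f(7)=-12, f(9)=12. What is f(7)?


-12


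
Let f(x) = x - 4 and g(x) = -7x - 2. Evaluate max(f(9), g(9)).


f(9) = 5
g(9) = -65
max = 5

5


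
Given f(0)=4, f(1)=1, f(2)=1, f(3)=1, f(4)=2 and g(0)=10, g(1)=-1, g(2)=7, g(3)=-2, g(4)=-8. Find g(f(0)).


f(0) = 4
g(4) = -8

-8


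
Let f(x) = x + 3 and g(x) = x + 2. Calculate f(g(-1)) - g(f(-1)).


f(g(-1)) = 4
g(f(-1)) = 4
Difference = 0

0


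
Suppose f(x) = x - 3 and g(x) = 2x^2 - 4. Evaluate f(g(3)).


g(3) = 14
f(14) = 11

11


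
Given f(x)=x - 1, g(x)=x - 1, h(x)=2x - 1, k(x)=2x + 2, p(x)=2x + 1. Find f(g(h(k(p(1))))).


p(1) = 3
k(3) = 8
h(8) = 15
g(15) = 14
f(14) = 13

13


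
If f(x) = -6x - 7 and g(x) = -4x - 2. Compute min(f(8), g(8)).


f(8) = -55
g(8) = -34
min = -55

-55


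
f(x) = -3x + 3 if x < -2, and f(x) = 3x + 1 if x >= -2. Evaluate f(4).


4 satisfies x >= -2
f(4) = 13

13


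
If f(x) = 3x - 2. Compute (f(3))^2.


f(3) = 7
(7)^2 = 49

49


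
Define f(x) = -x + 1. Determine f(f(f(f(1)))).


f(1) = 0
f(0) = 1
f(1) = 0
f(0) = 1

1


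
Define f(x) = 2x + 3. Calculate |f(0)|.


f(0) = 3
|3| = 3

3


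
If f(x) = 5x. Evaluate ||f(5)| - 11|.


f(5) = 25
|25| = 25
|25 - 11| = 14

14


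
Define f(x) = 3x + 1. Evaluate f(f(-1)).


f(-1) = -2
f(-2) = -5

-5


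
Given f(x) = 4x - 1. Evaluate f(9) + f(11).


f(9) = 35
f(11) = 43
Sum = 78

78


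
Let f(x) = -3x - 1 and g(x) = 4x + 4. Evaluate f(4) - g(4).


f(4) = -13
g(4) = 20
Difference = -33

-33


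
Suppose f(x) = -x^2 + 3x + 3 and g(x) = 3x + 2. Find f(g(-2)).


-25


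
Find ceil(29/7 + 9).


14


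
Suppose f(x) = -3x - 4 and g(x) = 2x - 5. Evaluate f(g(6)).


g(6) = 7
f(7) = -25

-25


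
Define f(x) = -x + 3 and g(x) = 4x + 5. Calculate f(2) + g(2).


f(2) = 1
g(2) = 13
Sum = 14

14


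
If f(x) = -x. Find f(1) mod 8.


f(1) = -1
-1 mod 8 = 7

7


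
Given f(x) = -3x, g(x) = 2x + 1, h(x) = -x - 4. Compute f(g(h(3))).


39


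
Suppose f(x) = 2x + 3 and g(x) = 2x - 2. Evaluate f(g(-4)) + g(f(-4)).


-29


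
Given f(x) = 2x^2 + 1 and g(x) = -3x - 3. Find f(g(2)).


g(2) = -9
f(-9) = 2*(-9)^2 + 1 = 163

163


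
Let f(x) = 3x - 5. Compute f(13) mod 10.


4


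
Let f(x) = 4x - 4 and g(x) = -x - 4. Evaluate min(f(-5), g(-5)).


f(-5) = -24
g(-5) = 1
min = -24

-24


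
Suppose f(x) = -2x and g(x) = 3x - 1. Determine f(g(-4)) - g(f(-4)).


f(g(-4)) = 26
g(f(-4)) = 23
Difference = 3

3


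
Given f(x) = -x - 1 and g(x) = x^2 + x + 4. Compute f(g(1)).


g(1) = 6
f(6) = -7

-7


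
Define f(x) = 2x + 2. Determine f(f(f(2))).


f(2) = 6
f(6) = 14
f(14) = 30

30


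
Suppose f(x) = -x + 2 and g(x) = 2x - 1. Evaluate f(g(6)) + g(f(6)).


f(g(6)) = -9
g(f(6)) = -9
Sum = -18

-18


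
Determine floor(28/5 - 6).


28/5 = 5.6
5.6 - 6 = -0.4
floor(-0.4) = -1

-1


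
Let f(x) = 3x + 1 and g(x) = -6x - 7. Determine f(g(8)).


-164


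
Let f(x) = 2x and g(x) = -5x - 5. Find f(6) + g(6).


-23


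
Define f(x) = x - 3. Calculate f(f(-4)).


f(-4) = -7
f(-7) = -10

-10


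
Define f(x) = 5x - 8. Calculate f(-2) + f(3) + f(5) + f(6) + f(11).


f(-2) = -18
f(3) = 7
f(5) = 17
f(6) = 22
f(11) = 47
Sum = 75

75


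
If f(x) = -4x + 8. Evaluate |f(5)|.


f(5) = -12
|-12| = 12

12


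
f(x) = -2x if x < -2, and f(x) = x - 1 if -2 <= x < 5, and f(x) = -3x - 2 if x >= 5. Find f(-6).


-6 satisfies x < -2
f(-6) = 12

12


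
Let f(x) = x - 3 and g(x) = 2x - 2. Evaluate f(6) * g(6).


f(6) = 3
g(6) = 10
Product = 30

30


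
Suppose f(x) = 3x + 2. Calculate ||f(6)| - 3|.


f(6) = 20
|20| = 20
|20 - 3| = 17

17


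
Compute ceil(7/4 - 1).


1


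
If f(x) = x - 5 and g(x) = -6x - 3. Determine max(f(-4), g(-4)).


f(-4) = -9
g(-4) = 21
max = 21

21


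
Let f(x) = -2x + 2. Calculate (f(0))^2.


f(0) = 2
(2)^2 = 4

4


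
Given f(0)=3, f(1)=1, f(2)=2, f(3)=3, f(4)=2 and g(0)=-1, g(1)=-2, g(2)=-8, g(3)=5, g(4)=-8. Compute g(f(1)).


f(1) = 1
g(1) = -2

-2


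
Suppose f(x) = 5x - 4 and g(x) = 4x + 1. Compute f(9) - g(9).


f(9) = 41
g(9) = 37
Difference = 4

4


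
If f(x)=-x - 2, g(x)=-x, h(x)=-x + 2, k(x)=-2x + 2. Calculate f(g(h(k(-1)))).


k(-1) = 4
h(4) = -2
g(-2) = 2
f(2) = -4

-4


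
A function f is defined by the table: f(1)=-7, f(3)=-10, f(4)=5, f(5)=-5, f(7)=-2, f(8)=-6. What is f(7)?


Reading from the table at x = 7

-2


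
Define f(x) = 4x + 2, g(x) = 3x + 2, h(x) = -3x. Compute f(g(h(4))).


h(4) = -12
g(-12) = -34
f(-34) = -134

-134


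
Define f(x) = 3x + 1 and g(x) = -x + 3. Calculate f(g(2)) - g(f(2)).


f(g(2)) = 4
g(f(2)) = -4
Difference = 8

8


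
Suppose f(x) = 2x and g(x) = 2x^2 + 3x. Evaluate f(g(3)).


g(3) = 27
f(27) = 54

54


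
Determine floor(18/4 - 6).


18/4 = 4.5
4.5 - 6 = -1.5
floor(-1.5) = -2

-2


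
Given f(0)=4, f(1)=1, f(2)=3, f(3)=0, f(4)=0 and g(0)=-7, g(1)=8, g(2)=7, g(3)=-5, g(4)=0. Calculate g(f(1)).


f(1) = 1
g(1) = 8

8


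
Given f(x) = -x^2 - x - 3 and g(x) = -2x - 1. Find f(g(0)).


g(0) = -1
f(-1) = (-1)*(-1)^2 - 1*(-1) - 3 = -3

-3


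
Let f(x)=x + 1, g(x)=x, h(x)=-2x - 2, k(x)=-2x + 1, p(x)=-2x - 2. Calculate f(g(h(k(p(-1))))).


p(-1) = 0
k(0) = 1
h(1) = -4
g(-4) = -4
f(-4) = -3

-3


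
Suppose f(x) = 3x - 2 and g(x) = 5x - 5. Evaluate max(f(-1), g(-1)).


f(-1) = -5
g(-1) = -10
max = -5

-5


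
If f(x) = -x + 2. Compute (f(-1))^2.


f(-1) = 3
(3)^2 = 9

9


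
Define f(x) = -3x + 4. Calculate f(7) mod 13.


f(7) = -17
-17 mod 13 = 9

9


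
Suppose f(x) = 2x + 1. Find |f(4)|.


9


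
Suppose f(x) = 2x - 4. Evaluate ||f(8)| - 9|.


f(8) = 12
|12| = 12
|12 - 9| = 3

3


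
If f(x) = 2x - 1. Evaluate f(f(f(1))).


1


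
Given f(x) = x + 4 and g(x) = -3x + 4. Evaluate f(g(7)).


-13


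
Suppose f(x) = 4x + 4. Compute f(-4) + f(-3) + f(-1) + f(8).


f(-4) = -12
f(-3) = -8
f(-1) = 0
f(8) = 36
Sum = 16

16


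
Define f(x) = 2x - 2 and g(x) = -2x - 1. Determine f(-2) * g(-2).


-18


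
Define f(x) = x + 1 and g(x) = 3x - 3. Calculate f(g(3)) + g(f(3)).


f(g(3)) = 7
g(f(3)) = 9
Sum = 16

16


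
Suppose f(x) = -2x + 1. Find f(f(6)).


f(6) = -11
f(-11) = 23

23


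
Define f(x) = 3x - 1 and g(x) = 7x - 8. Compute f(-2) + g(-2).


f(-2) = -7
g(-2) = -22
Sum = -29

-29


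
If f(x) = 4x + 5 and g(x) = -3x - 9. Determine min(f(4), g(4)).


-21


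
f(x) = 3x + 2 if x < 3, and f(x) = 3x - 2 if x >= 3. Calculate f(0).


0 satisfies x < 3
f(0) = 2

2


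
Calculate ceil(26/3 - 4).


26/3 = 8.6667
8.6667 - 4 = 4.6667
ceil(4.6667) = 5

5


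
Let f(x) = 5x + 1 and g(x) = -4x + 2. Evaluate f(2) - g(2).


f(2) = 11
g(2) = -6
Difference = 17

17


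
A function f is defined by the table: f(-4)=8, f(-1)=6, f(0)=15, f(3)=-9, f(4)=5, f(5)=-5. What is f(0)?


Reading from the table at x = 0

15


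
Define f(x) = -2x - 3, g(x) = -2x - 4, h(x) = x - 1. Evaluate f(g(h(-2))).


h(-2) = -3
g(-3) = 2
f(2) = -7

-7


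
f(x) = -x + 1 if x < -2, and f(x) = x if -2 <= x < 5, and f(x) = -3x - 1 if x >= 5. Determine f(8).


8 satisfies x >= 5
f(8) = -25

-25


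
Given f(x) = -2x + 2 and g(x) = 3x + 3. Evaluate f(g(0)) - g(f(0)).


-13


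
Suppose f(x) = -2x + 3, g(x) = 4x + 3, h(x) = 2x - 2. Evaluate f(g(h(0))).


h(0) = -2
g(-2) = -5
f(-5) = 13

13


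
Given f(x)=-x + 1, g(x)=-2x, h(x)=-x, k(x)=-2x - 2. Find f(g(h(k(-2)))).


-3


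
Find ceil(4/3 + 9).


4/3 = 1.3333
1.3333 + 9 = 10.3333
ceil(10.3333) = 11

11


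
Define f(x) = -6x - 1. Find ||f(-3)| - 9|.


f(-3) = 17
|17| = 17
|17 - 9| = 8

8


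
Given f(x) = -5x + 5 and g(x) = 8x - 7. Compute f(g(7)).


-240


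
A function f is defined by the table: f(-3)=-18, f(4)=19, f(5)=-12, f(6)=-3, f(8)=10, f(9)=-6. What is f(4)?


Reading from the table at x = 4

19


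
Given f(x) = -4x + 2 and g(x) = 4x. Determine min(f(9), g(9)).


f(9) = -34
g(9) = 36
min = -34

-34


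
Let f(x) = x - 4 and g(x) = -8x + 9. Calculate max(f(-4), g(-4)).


f(-4) = -8
g(-4) = 41
max = 41

41


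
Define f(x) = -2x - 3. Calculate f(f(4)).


19


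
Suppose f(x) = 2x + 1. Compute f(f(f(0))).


f(0) = 1
f(1) = 3
f(3) = 7

7


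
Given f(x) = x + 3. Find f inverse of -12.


Solve x + 3 = -12
x = (-12 - 3) / 1 = -15

-15


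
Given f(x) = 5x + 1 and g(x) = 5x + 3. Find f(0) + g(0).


f(0) = 1
g(0) = 3
Sum = 4

4


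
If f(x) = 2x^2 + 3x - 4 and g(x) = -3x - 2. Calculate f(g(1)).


g(1) = -5
f(-5) = 2*(-5)^2 + 3*(-5) - 4 = 31

31


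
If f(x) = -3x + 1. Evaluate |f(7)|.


f(7) = -20
|-20| = 20

20


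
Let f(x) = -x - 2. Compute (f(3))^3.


f(3) = -5
(-5)^3 = -125

-125


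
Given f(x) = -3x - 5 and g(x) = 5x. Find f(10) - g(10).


-85


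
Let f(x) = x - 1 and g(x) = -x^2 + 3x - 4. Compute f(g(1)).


g(1) = -2
f(-2) = -3

-3


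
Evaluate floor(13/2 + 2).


13/2 = 6.5
6.5 + 2 = 8.5
floor(8.5) = 8

8


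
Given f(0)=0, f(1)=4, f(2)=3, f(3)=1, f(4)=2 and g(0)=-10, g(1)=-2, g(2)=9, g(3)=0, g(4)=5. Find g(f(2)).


f(2) = 3
g(3) = 0

0


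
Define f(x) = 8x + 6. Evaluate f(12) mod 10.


f(12) = 102
102 mod 10 = 2

2


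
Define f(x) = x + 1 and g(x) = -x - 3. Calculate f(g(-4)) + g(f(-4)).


f(g(-4)) = 2
g(f(-4)) = 0
Sum = 2

2


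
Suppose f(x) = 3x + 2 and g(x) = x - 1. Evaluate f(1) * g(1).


0


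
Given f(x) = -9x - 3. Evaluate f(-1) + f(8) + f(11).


f(-1) = 6
f(8) = -75
f(11) = -102
Sum = -171

-171


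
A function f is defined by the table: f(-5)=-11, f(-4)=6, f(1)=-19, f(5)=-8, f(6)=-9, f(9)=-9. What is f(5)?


Reading from the table at x = 5

-8


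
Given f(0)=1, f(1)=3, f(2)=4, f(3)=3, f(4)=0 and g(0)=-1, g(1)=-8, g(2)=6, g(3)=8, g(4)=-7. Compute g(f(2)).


f(2) = 4
g(4) = -7

-7


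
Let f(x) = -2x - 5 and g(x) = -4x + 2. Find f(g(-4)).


g(-4) = 18
f(18) = -41

-41


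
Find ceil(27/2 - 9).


27/2 = 13.5
13.5 - 9 = 4.5
ceil(4.5) = 5

5


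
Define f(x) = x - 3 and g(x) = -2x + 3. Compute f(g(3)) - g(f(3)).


f(g(3)) = -6
g(f(3)) = 3
Difference = -9

-9


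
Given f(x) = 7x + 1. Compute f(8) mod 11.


f(8) = 57
57 mod 11 = 2

2


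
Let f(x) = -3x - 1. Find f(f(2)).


f(2) = -7
f(-7) = 20

20


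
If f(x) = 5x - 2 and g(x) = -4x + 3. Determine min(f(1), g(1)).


f(1) = 3
g(1) = -1
min = -1

-1


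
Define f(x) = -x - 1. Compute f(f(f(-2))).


f(-2) = 1
f(1) = -2
f(-2) = 1

1


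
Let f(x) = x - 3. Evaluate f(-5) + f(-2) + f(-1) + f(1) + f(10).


f(-5) = -8
f(-2) = -5
f(-1) = -4
f(1) = -2
f(10) = 7
Sum = -12

-12


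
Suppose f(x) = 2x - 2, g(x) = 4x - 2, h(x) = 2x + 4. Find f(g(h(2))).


h(2) = 8
g(8) = 30
f(30) = 58

58


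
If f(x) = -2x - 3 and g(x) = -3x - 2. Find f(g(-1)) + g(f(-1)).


f(g(-1)) = -5
g(f(-1)) = 1
Sum = -4

-4


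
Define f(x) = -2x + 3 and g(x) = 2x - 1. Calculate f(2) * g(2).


f(2) = -1
g(2) = 3
Product = -3

-3


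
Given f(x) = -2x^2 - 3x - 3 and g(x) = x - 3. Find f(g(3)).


-3


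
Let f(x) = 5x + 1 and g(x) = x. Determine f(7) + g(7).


f(7) = 36
g(7) = 7
Sum = 43

43


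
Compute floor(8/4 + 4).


8/4 = 2
2 + 4 = 6
floor(6) = 6

6


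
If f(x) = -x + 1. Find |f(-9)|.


f(-9) = 10
|10| = 10

10


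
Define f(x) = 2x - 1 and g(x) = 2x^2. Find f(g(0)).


g(0) = 0
f(0) = -1

-1


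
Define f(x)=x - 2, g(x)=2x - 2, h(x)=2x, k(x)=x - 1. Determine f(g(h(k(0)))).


k(0) = -1
h(-1) = -2
g(-2) = -6
f(-6) = -8

-8


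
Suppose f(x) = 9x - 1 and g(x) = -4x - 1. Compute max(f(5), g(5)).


f(5) = 44
g(5) = -21
max = 44

44


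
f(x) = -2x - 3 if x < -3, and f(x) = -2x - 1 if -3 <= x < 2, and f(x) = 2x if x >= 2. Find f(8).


16


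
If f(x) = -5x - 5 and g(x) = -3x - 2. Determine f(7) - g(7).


-17


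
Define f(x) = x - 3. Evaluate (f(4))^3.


f(4) = 1
(1)^3 = 1

1


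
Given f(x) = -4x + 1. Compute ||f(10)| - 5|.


34


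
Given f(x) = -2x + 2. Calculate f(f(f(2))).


f(2) = -2
f(-2) = 6
f(6) = -10

-10


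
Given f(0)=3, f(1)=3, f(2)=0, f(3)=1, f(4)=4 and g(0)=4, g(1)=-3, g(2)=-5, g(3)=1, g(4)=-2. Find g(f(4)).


f(4) = 4
g(4) = -2

-2


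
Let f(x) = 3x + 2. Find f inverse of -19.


Solve 3x + 2 = -19
x = (-19 - 2) / 3 = -7

-7


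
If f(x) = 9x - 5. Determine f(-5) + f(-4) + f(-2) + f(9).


f(-5) = -50
f(-4) = -41
f(-2) = -23
f(9) = 76
Sum = -38

-38


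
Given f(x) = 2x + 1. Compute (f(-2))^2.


f(-2) = -3
(-3)^2 = 9

9


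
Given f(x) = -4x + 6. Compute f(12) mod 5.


3


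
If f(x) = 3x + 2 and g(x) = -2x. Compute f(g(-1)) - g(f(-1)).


f(g(-1)) = 8
g(f(-1)) = 2
Difference = 6

6


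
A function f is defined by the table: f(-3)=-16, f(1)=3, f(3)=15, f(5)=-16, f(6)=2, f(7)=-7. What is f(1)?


3


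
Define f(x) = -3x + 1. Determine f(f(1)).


f(1) = -2
f(-2) = 7

7


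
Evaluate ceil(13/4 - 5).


13/4 = 3.25
3.25 - 5 = -1.75
ceil(-1.75) = -1

-1


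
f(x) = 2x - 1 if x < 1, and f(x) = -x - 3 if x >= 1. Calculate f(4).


4 satisfies x >= 1
f(4) = -7

-7


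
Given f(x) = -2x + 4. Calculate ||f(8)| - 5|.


f(8) = -12
|-12| = 12
|12 - 5| = 7

7


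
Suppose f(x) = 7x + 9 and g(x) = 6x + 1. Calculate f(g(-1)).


g(-1) = -5
f(-5) = -26

-26


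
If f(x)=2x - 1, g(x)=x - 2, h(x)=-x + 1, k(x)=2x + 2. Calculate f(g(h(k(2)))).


k(2) = 6
h(6) = -5
g(-5) = -7
f(-7) = -15

-15


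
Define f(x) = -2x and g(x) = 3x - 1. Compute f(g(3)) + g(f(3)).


f(g(3)) = -16
g(f(3)) = -19
Sum = -35

-35


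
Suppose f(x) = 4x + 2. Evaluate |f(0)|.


f(0) = 2
|2| = 2

2


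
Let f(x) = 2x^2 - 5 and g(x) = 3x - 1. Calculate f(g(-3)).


195


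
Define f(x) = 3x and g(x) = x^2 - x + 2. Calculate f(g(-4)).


g(-4) = 22
f(22) = 66

66


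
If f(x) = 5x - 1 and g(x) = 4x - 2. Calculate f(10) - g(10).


f(10) = 49
g(10) = 38
Difference = 11

11


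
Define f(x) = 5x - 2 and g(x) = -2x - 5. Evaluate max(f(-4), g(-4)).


f(-4) = -22
g(-4) = 3
max = 3

3


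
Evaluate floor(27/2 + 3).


27/2 = 13.5
13.5 + 3 = 16.5
floor(16.5) = 16

16


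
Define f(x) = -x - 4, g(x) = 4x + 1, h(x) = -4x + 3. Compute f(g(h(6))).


h(6) = -21
g(-21) = -83
f(-83) = 79

79


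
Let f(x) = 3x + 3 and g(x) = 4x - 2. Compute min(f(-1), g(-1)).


f(-1) = 0
g(-1) = -6
min = -6

-6


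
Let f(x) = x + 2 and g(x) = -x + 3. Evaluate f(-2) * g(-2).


f(-2) = 0
g(-2) = 5
Product = 0

0


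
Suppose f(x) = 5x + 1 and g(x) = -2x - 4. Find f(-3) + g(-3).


f(-3) = -14
g(-3) = 2
Sum = -12

-12


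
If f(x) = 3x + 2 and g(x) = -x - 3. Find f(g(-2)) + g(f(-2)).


f(g(-2)) = -1
g(f(-2)) = 1
Sum = 0

0


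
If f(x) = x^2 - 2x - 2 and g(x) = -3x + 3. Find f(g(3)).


g(3) = -6
f(-6) = 1*(-6)^2 - 2*(-6) - 2 = 46

46


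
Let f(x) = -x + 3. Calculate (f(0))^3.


f(0) = 3
(3)^3 = 27

27


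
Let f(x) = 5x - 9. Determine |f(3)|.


6


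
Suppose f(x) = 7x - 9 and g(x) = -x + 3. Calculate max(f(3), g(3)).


f(3) = 12
g(3) = 0
max = 12

12


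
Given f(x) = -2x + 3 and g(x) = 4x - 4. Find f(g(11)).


g(11) = 40
f(40) = -77

-77


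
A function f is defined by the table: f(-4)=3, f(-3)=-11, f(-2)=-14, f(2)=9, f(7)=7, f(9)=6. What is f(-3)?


-11


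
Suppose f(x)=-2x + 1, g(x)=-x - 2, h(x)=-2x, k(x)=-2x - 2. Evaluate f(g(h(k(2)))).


k(2) = -6
h(-6) = 12
g(12) = -14
f(-14) = 29

29


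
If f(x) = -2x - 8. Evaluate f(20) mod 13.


f(20) = -48
-48 mod 13 = 4

4


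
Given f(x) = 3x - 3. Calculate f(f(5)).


f(5) = 12
f(12) = 33

33


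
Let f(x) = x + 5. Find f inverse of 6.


1


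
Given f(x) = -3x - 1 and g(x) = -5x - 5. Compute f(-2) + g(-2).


f(-2) = 5
g(-2) = 5
Sum = 10

10


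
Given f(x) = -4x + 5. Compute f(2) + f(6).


f(2) = -3
f(6) = -19
Sum = -22

-22


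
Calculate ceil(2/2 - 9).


2/2 = 1
1 - 9 = -8
ceil(-8) = -8

-8


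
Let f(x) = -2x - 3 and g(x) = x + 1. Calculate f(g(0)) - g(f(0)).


-3


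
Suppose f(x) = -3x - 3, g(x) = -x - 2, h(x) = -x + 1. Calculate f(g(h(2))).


0


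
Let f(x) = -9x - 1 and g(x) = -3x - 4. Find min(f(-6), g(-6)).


14


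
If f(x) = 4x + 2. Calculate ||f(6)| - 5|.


f(6) = 26
|26| = 26
|26 - 5| = 21

21


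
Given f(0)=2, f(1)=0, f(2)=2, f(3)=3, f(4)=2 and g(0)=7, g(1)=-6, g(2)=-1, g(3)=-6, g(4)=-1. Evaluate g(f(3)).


f(3) = 3
g(3) = -6

-6


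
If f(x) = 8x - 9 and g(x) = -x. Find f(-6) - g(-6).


f(-6) = -57
g(-6) = 6
Difference = -63

-63


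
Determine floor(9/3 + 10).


9/3 = 3
3 + 10 = 13
floor(13) = 13

13


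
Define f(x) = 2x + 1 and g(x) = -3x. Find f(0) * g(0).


f(0) = 1
g(0) = 0
Product = 0

0


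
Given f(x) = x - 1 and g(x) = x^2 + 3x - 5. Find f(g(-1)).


g(-1) = -7
f(-7) = -8

-8


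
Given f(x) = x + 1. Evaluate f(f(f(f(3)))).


f(3) = 4
f(4) = 5
f(5) = 6
f(6) = 7

7


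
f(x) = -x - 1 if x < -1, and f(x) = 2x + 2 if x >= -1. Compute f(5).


5 satisfies x >= -1
f(5) = 12

12


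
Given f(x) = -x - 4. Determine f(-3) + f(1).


f(-3) = -1
f(1) = -5
Sum = -6

-6


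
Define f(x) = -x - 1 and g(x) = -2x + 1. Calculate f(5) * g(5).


54


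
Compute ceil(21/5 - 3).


21/5 = 4.2
4.2 - 3 = 1.2
ceil(1.2) = 2

2


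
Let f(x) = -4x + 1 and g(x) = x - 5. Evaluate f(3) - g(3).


f(3) = -11
g(3) = -2
Difference = -9

-9


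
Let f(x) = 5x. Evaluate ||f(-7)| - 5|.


f(-7) = -35
|-35| = 35
|35 - 5| = 30

30


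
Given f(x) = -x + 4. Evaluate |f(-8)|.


f(-8) = 12
|12| = 12

12


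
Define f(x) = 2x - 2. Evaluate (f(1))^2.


f(1) = 0
(0)^2 = 0

0


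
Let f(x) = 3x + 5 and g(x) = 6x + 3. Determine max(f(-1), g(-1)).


2


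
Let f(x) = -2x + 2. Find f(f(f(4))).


f(4) = -6
f(-6) = 14
f(14) = -26

-26


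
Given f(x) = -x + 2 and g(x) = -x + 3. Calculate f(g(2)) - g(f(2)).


-2


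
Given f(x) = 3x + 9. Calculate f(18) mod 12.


f(18) = 63
63 mod 12 = 3

3


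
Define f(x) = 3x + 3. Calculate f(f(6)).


f(6) = 21
f(21) = 66

66


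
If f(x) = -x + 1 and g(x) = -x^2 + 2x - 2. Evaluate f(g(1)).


g(1) = -1
f(-1) = 2

2


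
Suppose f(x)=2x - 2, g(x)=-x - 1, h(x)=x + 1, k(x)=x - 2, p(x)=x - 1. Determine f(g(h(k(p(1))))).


-2


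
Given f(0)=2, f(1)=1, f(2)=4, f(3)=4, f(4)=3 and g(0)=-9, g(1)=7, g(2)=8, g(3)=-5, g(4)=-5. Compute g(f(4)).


f(4) = 3
g(3) = -5

-5


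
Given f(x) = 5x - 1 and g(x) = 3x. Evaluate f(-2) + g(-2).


f(-2) = -11
g(-2) = -6
Sum = -17

-17


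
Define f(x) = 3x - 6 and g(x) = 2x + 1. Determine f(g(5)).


g(5) = 11
f(11) = 27

27


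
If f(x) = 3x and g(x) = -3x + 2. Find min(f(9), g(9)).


f(9) = 27
g(9) = -25
min = -25

-25


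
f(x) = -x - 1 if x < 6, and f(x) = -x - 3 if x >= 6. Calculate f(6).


-9


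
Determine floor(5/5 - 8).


-7


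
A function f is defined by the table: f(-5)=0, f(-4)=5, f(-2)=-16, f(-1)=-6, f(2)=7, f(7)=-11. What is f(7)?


Reading from the table at x = 7

-11


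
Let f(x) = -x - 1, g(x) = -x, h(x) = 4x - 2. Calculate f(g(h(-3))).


h(-3) = -14
g(-14) = 14
f(14) = -15

-15


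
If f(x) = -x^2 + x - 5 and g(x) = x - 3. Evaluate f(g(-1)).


-25


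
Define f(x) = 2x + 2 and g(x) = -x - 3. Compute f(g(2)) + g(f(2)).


f(g(2)) = -8
g(f(2)) = -9
Sum = -17

-17


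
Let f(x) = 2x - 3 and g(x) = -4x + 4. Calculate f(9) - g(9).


f(9) = 15
g(9) = -32
Difference = 47

47


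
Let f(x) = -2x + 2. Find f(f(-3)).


f(-3) = 8
f(8) = -14

-14


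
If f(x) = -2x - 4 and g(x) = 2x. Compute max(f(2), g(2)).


f(2) = -8
g(2) = 4
max = 4

4


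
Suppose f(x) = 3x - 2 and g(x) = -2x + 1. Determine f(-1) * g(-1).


f(-1) = -5
g(-1) = 3
Product = -15

-15


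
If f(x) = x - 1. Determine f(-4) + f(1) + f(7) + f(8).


f(-4) = -5
f(1) = 0
f(7) = 6
f(8) = 7
Sum = 8

8


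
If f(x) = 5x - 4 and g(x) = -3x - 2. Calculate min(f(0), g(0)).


f(0) = -4
g(0) = -2
min = -4

-4


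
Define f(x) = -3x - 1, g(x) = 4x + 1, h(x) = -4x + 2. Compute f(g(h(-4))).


h(-4) = 18
g(18) = 73
f(73) = -220

-220


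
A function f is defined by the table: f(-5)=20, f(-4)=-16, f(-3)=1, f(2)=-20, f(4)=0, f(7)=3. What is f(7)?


Reading from the table at x = 7

3


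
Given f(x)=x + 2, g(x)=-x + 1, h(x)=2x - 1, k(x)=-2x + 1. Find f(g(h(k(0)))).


k(0) = 1
h(1) = 1
g(1) = 0
f(0) = 2

2


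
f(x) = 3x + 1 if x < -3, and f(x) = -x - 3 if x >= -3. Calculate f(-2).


-1


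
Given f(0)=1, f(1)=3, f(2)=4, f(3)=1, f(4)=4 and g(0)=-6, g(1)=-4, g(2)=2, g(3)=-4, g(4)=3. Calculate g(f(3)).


f(3) = 1
g(1) = -4

-4


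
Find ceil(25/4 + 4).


25/4 = 6.25
6.25 + 4 = 10.25
ceil(10.25) = 11

11


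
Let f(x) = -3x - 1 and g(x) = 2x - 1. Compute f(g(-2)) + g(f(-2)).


f(g(-2)) = 14
g(f(-2)) = 9
Sum = 23

23


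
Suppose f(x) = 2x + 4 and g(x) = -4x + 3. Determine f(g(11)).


g(11) = -41
f(-41) = -78

-78


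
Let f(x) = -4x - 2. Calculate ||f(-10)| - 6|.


32


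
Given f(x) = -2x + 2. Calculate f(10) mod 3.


f(10) = -18
-18 mod 3 = 0

0


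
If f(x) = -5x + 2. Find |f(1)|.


f(1) = -3
|-3| = 3

3


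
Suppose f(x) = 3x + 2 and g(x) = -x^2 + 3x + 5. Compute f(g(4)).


g(4) = 1
f(1) = 5

5


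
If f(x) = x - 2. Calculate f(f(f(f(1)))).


f(1) = -1
f(-1) = -3
f(-3) = -5
f(-5) = -7

-7


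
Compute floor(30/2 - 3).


30/2 = 15
15 - 3 = 12
floor(12) = 12

12


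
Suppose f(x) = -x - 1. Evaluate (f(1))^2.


f(1) = -2
(-2)^2 = 4

4


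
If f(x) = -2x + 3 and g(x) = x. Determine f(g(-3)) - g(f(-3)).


f(g(-3)) = 9
g(f(-3)) = 9
Difference = 0

0


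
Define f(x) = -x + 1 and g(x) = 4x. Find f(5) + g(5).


f(5) = -4
g(5) = 20
Sum = 16

16


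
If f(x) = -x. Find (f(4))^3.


f(4) = -4
(-4)^3 = -64

-64


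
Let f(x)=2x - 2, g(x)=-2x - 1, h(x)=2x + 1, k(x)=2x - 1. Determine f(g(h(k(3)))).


-48


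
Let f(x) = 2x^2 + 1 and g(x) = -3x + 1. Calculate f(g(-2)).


g(-2) = 7
f(7) = 2*(7)^2 + 1 = 99

99


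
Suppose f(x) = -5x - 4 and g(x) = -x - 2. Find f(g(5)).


g(5) = -7
f(-7) = 31

31


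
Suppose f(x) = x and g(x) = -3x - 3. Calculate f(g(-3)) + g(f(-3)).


f(g(-3)) = 6
g(f(-3)) = 6
Sum = 12

12


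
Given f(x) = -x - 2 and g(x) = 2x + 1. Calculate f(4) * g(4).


-54


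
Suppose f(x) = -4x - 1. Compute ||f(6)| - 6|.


f(6) = -25
|-25| = 25
|25 - 6| = 19

19


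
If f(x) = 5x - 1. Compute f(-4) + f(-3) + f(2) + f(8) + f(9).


f(-4) = -21
f(-3) = -16
f(2) = 9
f(8) = 39
f(9) = 44
Sum = 55

55


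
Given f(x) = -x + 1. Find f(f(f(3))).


f(3) = -2
f(-2) = 3
f(3) = -2

-2


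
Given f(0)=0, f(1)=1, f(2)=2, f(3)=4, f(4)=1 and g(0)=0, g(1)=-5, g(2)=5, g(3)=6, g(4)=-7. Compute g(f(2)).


5


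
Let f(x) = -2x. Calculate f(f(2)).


f(2) = -4
f(-4) = 8

8


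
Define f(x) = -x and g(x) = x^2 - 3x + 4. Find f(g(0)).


g(0) = 4
f(4) = -4

-4


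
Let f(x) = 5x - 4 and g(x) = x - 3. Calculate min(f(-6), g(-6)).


f(-6) = -34
g(-6) = -9
min = -34

-34


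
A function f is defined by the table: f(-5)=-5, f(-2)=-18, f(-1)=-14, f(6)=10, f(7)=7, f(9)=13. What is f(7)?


7


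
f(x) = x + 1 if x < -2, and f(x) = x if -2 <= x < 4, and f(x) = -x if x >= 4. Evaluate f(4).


4 satisfies x >= 4
f(4) = -4

-4


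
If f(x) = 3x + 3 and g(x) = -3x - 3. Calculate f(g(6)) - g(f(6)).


f(g(6)) = -60
g(f(6)) = -66
Difference = 6

6


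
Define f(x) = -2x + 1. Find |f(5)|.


f(5) = -9
|-9| = 9

9


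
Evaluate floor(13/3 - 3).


1


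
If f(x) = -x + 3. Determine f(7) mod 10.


f(7) = -4
-4 mod 10 = 6

6


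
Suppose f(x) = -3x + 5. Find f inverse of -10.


Solve -3x + 5 = -10
x = (-10 - 5) / (-3) = 5

5


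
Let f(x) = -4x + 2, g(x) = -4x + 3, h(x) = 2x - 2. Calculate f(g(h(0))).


h(0) = -2
g(-2) = 11
f(11) = -42

-42


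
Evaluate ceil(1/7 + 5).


1/7 = 0.1429
0.1429 + 5 = 5.1429
ceil(5.1429) = 6

6


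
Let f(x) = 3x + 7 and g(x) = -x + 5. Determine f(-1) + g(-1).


f(-1) = 4
g(-1) = 6
Sum = 10

10


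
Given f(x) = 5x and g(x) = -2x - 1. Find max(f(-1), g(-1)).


1


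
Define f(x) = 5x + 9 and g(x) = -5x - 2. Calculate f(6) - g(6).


71


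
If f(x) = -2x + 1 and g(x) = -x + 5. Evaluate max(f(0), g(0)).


f(0) = 1
g(0) = 5
max = 5

5


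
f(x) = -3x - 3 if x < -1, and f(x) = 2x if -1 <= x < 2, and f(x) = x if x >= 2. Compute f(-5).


12


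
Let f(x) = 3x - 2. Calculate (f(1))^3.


f(1) = 1
(1)^3 = 1

1


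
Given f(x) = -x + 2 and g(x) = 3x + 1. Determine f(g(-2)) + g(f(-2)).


f(g(-2)) = 7
g(f(-2)) = 13
Sum = 20

20


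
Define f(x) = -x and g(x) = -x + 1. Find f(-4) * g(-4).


f(-4) = 4
g(-4) = 5
Product = 20

20


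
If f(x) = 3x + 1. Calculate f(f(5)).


f(5) = 16
f(16) = 49

49


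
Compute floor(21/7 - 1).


2


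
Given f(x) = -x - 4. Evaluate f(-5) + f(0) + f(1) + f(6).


f(-5) = 1
f(0) = -4
f(1) = -5
f(6) = -10
Sum = -18

-18


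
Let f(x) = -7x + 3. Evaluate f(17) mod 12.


f(17) = -116
-116 mod 12 = 4

4


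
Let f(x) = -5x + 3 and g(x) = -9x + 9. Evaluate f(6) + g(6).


-72


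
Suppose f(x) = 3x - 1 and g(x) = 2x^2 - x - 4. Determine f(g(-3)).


g(-3) = 17
f(17) = 50

50


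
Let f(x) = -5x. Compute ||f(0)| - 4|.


f(0) = 0
|0| = 0
|0 - 4| = 4

4


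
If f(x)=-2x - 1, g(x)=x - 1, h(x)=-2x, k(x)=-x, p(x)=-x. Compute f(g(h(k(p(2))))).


p(2) = -2
k(-2) = 2
h(2) = -4
g(-4) = -5
f(-5) = 9

9


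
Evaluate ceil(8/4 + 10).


8/4 = 2
2 + 10 = 12
ceil(12) = 12

12


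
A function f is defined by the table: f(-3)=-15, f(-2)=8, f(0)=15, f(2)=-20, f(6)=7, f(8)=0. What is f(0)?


Reading from the table at x = 0

15


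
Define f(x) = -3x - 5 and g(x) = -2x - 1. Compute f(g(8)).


g(8) = -17
f(-17) = 46

46


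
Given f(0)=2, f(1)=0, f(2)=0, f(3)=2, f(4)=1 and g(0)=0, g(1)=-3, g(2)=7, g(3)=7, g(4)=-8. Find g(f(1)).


f(1) = 0
g(0) = 0

0


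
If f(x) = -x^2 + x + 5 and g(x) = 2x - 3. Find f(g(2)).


g(2) = 1
f(1) = (-1)*(1)^2 + 1*(1) + 5 = 5

5


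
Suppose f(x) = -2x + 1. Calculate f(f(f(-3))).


f(-3) = 7
f(7) = -13
f(-13) = 27

27


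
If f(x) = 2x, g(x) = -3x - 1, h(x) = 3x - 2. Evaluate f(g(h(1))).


-8


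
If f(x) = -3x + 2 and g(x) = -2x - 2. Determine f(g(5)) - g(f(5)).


14


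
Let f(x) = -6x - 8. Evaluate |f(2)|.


f(2) = -20
|-20| = 20

20


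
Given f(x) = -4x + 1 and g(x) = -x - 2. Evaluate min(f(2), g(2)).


f(2) = -7
g(2) = -4
min = -7

-7


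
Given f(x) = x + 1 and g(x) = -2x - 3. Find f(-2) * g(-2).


f(-2) = -1
g(-2) = 1
Product = -1

-1


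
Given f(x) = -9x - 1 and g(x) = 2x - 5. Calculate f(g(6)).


g(6) = 7
f(7) = -64

-64


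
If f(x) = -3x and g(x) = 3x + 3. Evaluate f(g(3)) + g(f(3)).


f(g(3)) = -36
g(f(3)) = -24
Sum = -60

-60


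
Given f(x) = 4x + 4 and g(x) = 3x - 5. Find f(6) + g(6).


f(6) = 28
g(6) = 13
Sum = 41

41


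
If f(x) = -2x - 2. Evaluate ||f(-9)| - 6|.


f(-9) = 16
|16| = 16
|16 - 6| = 10

10


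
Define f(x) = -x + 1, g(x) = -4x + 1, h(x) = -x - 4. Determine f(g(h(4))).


h(4) = -8
g(-8) = 33
f(33) = -32

-32


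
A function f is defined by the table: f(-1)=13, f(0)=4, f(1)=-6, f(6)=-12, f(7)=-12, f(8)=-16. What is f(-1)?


13


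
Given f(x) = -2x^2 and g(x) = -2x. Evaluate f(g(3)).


g(3) = -6
f(-6) = (-2)*(-6)^2 = -72

-72


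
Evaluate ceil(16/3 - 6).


0


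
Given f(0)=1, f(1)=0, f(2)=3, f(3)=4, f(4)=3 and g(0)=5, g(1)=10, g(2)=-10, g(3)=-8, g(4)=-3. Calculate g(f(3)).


f(3) = 4
g(4) = -3

-3


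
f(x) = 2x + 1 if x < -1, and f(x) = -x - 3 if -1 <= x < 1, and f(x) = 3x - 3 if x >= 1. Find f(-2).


-3


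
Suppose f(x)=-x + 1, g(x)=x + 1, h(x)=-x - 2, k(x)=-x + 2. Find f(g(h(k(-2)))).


6


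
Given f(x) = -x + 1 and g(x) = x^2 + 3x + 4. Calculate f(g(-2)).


g(-2) = 2
f(2) = -1

-1


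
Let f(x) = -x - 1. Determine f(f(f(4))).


f(4) = -5
f(-5) = 4
f(4) = -5

-5


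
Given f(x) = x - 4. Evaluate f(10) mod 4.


f(10) = 6
6 mod 4 = 2

2


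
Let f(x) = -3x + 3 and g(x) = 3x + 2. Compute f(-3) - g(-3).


f(-3) = 12
g(-3) = -7
Difference = 19

19


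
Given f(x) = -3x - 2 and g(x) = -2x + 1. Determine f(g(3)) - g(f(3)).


f(g(3)) = 13
g(f(3)) = 23
Difference = -10

-10


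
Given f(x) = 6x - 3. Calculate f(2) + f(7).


48


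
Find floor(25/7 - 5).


25/7 = 3.5714
3.5714 - 5 = -1.4286
floor(-1.4286) = -2

-2


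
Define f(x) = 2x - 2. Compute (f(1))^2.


0


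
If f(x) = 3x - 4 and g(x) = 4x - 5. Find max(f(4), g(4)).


f(4) = 8
g(4) = 11
max = 11

11


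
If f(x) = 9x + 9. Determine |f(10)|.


f(10) = 99
|99| = 99

99


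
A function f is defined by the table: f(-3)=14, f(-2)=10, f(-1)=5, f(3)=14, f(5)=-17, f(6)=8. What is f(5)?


Reading from the table at x = 5

-17


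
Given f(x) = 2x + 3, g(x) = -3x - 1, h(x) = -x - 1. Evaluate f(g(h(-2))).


h(-2) = 1
g(1) = -4
f(-4) = -5

-5


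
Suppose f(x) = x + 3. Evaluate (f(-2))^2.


f(-2) = 1
(1)^2 = 1

1


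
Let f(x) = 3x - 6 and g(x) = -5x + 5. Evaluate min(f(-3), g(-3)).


f(-3) = -15
g(-3) = 20
min = -15

-15


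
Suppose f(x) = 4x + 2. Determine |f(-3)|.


f(-3) = -10
|-10| = 10

10


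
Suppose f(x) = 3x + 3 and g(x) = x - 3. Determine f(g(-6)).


g(-6) = -9
f(-9) = -24

-24


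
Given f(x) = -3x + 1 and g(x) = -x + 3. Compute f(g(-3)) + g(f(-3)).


f(g(-3)) = -17
g(f(-3)) = -7
Sum = -24

-24


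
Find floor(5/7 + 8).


5/7 = 0.7143
0.7143 + 8 = 8.7143
floor(8.7143) = 8

8


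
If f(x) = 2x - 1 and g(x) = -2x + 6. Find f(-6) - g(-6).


-31


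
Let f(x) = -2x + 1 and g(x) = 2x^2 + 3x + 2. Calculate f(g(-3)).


g(-3) = 11
f(11) = -21

-21


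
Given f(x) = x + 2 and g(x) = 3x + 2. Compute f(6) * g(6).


f(6) = 8
g(6) = 20
Product = 160

160


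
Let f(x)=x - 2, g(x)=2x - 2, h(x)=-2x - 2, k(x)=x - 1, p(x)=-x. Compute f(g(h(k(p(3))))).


p(3) = -3
k(-3) = -4
h(-4) = 6
g(6) = 10
f(10) = 8

8


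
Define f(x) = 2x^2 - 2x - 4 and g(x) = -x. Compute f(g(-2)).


g(-2) = 2
f(2) = 2*(2)^2 - 2*(2) - 4 = 0

0


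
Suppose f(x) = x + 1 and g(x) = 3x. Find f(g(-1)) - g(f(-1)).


-2


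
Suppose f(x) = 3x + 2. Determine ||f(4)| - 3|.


11


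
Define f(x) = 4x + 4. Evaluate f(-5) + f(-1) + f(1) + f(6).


f(-5) = -16
f(-1) = 0
f(1) = 8
f(6) = 28
Sum = 20

20


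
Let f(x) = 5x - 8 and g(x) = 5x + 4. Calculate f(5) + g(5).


f(5) = 17
g(5) = 29
Sum = 46

46


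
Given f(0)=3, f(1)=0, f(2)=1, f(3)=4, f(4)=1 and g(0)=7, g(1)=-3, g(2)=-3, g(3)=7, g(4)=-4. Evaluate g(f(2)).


f(2) = 1
g(1) = -3

-3


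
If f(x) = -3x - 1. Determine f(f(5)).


f(5) = -16
f(-16) = 47

47


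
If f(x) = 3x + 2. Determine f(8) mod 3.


f(8) = 26
26 mod 3 = 2

2


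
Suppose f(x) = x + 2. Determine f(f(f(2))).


f(2) = 4
f(4) = 6
f(6) = 8

8


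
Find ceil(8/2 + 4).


8/2 = 4
4 + 4 = 8
ceil(8) = 8

8


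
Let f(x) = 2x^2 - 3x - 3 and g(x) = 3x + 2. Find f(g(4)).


g(4) = 14
f(14) = 2*(14)^2 - 3*(14) - 3 = 347

347


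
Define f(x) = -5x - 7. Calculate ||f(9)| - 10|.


f(9) = -52
|-52| = 52
|52 - 10| = 42

42


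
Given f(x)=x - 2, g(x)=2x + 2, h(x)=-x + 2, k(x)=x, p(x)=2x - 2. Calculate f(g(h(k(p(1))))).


p(1) = 0
k(0) = 0
h(0) = 2
g(2) = 6
f(6) = 4

4
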